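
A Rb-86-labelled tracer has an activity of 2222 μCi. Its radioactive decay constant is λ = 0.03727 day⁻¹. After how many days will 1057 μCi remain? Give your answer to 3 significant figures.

t½ = ln 2 / λ = 0.69315 / 0.03727 ≈ 18.598 days.
Fraction remaining = 1057/2222 ≈ 0.4757.
n = log₂(2222/1057) = ln(2.1022)/ln 2 ≈ 1.0719 half-lives.
t = n × t½ = 1.0719 × 18.598 ≈ 19.935 days.

19.9 days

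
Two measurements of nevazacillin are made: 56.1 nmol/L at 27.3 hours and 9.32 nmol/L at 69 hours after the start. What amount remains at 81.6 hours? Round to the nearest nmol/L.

Over Δt = 69 − 27.3 = 41.7 hours, the level fell by a factor of 56.1/9.32 ≈ 6.0193.
n = log₂(6.0193) ≈ 2.5896 half-lives, so t½ = 41.7/2.5896 ≈ 16.103 hours.
From t = 69 to t = 81.6: 9.32 × (1/2)^((81.6−69)/16.103) ≈ 5.4184 nmol/L.

5 nmol/L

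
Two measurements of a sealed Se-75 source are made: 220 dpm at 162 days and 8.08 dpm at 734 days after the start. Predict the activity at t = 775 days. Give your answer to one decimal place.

Over Δt = 734 − 162 = 572 days, the level fell by a factor of 220/8.08 ≈ 27.228.
n = log₂(27.228) ≈ 4.767 half-lives, so t½ = 572/4.767 ≈ 119.99 days.
From t = 734 to t = 775: 8.08 × (1/2)^((775−734)/119.99) ≈ 6.3761 dpm.

6.4 dpm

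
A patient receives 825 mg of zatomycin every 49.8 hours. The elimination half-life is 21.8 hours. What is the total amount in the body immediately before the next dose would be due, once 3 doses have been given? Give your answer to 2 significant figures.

The 3 doses were given 149.4, 99.6, 49.8 hours ago.
Total = 825·(1/2)^(149.4/21.8) + 825·(1/2)^(99.6/21.8) + 825·(1/2)^(49.8/21.8)
      = 7.1356 + 34.762 + 169.35 ≈ 211.25 mg.

210 mg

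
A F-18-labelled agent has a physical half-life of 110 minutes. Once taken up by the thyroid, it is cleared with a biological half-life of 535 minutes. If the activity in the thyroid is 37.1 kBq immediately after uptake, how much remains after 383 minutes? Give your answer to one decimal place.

2.0 kBq

1/t_eff = 1/t_phys + 1/t_biol = 1/110 + 1/535 = 0.01096 per minute.
t_eff = 110 × 535 / (110 + 535) ≈ 91.24 minutes.
Remaining = 37.1 × (1/2)^(383/91.24) = 37.1 × (1/2)^4.1977 ≈ 2.0218 kBq.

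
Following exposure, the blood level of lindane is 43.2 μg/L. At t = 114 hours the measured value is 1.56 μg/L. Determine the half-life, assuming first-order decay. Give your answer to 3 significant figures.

23.8 hours

A/A₀ = 1.56/43.2 ≈ 0.036111.
n = log₂(27.692) ≈ 4.7914 half-lives elapsed in 114 hours.
t½ = 114/4.7914 ≈ 23.793 hours.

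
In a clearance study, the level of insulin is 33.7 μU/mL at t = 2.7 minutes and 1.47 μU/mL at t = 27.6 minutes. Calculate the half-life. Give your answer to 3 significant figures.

Over Δt = 27.6 − 2.7 = 24.9 minutes, the level fell by a factor of 33.7/1.47 ≈ 22.925.
n = log₂(22.925) ≈ 4.5189 half-lives, so t½ = 24.9/4.5189 ≈ 5.5102 minutes.

5.51 minutes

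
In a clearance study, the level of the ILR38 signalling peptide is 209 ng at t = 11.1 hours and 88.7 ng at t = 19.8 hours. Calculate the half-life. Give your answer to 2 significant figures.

Over Δt = 19.8 − 11.1 = 8.7 hours, the level fell by a factor of 209/88.7 ≈ 2.3563.
n = log₂(2.3563) ≈ 1.2365 half-lives, so t½ = 8.7/1.2365 ≈ 7.036 hours.

7.0 hours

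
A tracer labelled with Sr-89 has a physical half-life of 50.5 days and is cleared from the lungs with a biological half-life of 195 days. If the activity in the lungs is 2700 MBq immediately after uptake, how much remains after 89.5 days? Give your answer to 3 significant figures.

1/t_eff = 1/t_phys + 1/t_biol = 1/50.5 + 1/195 = 0.02493 per day.
t_eff = 50.5 × 195 / (50.5 + 195) ≈ 40.112 days.
Remaining = 2700 × (1/2)^(89.5/40.112) = 2700 × (1/2)^2.2313 ≈ 575.03 MBq.

575 MBq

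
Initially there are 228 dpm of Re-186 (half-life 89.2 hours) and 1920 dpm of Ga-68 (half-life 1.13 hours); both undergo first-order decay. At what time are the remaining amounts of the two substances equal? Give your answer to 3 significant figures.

Set 228·(1/2)^(t/89.2) = 1920·(1/2)^(t/1.13).
Taking log₂: log₂(228/1920) = t·(1/89.2 − 1/1.13).
log₂(0.11875) = -3.074; 1/89.2 − 1/1.13 = -0.87374.
t = -3.074 / -0.87374 ≈ 3.5182 hours.

3.52 hours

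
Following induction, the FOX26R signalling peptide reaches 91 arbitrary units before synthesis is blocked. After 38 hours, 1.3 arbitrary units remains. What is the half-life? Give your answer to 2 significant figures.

6.2 hours

A/A₀ = 1.3/91 ≈ 0.014286.
n = log₂(70) ≈ 6.1293 half-lives elapsed in 38 hours.
t½ = 38/6.1293 ≈ 6.1997 hours.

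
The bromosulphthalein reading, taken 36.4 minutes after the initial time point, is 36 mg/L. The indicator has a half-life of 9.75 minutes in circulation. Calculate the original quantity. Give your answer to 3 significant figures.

Number of half-lives elapsed: n = 36.4/9.75 ≈ 3.7333.
A₀ = A × 2^n = 36 × 2^3.7333 = 36 × 13.3 ≈ 478.79 mg/L.

479 mg/L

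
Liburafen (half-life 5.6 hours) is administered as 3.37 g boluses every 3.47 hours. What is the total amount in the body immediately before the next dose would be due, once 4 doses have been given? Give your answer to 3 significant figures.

5.15 g

The 4 doses were given 13.88, 10.41, 6.94, 3.47 hours ago.
Total = 3.37·(1/2)^(13.88/5.6) + 3.37·(1/2)^(10.41/5.6) + 3.37·(1/2)^(6.94/5.6) + 3.37·(1/2)^(3.47/5.6)
      = 0.60465 + 0.92904 + 1.4275 + 2.1933 ≈ 5.1545 g.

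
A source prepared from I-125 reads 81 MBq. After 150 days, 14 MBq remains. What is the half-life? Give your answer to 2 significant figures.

59 days

A/A₀ = 14/81 ≈ 0.17284.
n = log₂(5.7857) ≈ 2.5325 half-lives elapsed in 150 days.
t½ = 150/2.5325 ≈ 59.23 days.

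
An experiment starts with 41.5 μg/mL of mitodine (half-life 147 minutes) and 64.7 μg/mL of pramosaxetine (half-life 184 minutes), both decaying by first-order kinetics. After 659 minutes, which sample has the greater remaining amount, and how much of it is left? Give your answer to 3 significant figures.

mitodine: 41.5 × (1/2)^4.483 ≈ 1.8558 μg/mL.
pramosaxetine: 64.7 × (1/2)^3.5815 ≈ 5.4045 μg/mL.
Pramosaxetine has more remaining, at ≈ 5.4045 μg/mL.

pramosaxetine, 5.40 μg/mL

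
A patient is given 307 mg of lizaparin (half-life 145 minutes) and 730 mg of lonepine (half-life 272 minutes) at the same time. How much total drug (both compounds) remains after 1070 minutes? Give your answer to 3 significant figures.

49.6 mg

lizaparin: 307 × (1/2)^(1070/145) = 307 × (1/2)^7.3793 ≈ 1.8439 mg.
lonepine: 730 × (1/2)^(1070/272) = 730 × (1/2)^3.9338 ≈ 47.767 mg.
Total = 1.8439 + 47.767 ≈ 49.61 mg.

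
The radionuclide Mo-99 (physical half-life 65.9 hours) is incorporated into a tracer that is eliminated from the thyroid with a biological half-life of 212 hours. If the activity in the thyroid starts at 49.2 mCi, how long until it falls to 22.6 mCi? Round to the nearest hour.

56 hours

1/t_eff = 1/t_phys + 1/t_biol = 1/65.9 + 1/212 = 0.019891 per hour.
t_eff = 65.9 × 212 / (65.9 + 212) ≈ 50.273 hours.
n = log₂(49.2/22.6) ≈ 1.1223; t = 1.1223 × 50.273 ≈ 56.423 hours.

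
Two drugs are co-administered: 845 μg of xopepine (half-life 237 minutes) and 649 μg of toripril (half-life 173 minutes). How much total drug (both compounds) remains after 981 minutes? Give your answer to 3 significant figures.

xopepine: 845 × (1/2)^(981/237) = 845 × (1/2)^4.1392 ≈ 47.954 μg.
toripril: 649 × (1/2)^(981/173) = 649 × (1/2)^5.6705 ≈ 12.742 μg.
Total = 47.954 + 12.742 ≈ 60.696 μg.

60.7 μg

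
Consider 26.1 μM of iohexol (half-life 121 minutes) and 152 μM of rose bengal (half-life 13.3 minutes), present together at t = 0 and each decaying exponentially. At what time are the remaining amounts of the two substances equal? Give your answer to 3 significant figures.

Set 26.1·(1/2)^(t/121) = 152·(1/2)^(t/13.3).
Taking log₂: log₂(26.1/152) = t·(1/121 − 1/13.3).
log₂(0.17171) = -2.5419; 1/121 − 1/13.3 = -0.066924.
t = -2.5419 / -0.066924 ≈ 37.983 minutes.

38.0 minutes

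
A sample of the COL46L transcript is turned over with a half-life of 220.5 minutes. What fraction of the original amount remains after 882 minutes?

0.0625

n = 882/220.5 ≈ 4 half-lives.
Fraction remaining = (1/2)^4 ≈ 0.0625.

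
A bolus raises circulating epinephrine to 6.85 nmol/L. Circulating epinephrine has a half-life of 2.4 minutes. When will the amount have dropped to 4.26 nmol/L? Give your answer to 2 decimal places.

Fraction remaining = 4.26/6.85 ≈ 0.6219.
n = log₂(6.85/4.26) = ln(1.608)/ln 2 ≈ 0.68525 half-lives.
t = n × t½ = 0.68525 × 2.4 ≈ 1.6446 minutes.

1.64 minutes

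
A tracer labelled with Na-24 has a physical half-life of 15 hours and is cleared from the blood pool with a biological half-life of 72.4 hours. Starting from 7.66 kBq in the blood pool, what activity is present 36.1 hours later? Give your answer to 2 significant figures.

1.0 kBq

1/t_eff = 1/t_phys + 1/t_biol = 1/15 + 1/72.4 = 0.080479 per hour.
t_eff = 15 × 72.4 / (15 + 72.4) ≈ 12.426 hours.
Remaining = 7.66 × (1/2)^(36.1/12.426) = 7.66 × (1/2)^2.9053 ≈ 1.0225 kBq.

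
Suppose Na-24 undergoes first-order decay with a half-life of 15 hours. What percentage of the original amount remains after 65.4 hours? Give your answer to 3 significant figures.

n = 65.4/15 ≈ 4.36 half-lives.
Fraction remaining = (1/2)^4.36 ≈ 0.048698, i.e. 4.8698%.

4.87%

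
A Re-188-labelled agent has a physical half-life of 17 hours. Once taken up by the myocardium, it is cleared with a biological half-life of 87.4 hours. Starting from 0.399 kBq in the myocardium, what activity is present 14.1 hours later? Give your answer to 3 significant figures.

1/t_eff = 1/t_phys + 1/t_biol = 1/17 + 1/87.4 = 0.070265 per hour.
t_eff = 17 × 87.4 / (17 + 87.4) ≈ 14.232 hours.
Remaining = 0.399 × (1/2)^(14.1/14.232) = 0.399 × (1/2)^0.99074 ≈ 0.20078 kBq.

0.201 kBq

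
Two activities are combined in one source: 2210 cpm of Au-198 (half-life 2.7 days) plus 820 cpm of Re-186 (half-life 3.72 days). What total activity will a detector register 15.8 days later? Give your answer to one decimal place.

Au-198: 2210 × (1/2)^(15.8/2.7) = 2210 × (1/2)^5.8519 ≈ 38.266 cpm.
Re-186: 820 × (1/2)^(15.8/3.72) = 820 × (1/2)^4.2473 ≈ 43.176 cpm.
Total = 38.266 + 43.176 ≈ 81.442 cpm.

81.4 cpm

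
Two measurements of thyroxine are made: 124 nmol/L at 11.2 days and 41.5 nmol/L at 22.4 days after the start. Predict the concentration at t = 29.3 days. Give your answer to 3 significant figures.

Over Δt = 22.4 − 11.2 = 11.2 days, the level fell by a factor of 124/41.5 ≈ 2.988.
n = log₂(2.988) ≈ 1.5792 half-lives, so t½ = 11.2/1.5792 ≈ 7.0924 days.
From t = 22.4 to t = 29.3: 41.5 × (1/2)^((29.3−22.4)/7.0924) ≈ 21.144 nmol/L.

21.1 nmol/L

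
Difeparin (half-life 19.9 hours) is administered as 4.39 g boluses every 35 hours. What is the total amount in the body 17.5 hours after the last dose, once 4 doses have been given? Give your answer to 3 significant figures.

The 4 doses were given 122.5, 87.5, 52.5, 17.5 hours ago.
Total = 4.39·(1/2)^(122.5/19.9) + 4.39·(1/2)^(87.5/19.9) + 4.39·(1/2)^(52.5/19.9) + 4.39·(1/2)^(17.5/19.9)
      = 0.061573 + 0.20837 + 0.70516 + 2.3864 ≈ 3.3615 g.

3.36 g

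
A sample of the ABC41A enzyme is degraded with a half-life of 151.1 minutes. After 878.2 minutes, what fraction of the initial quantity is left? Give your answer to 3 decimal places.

0.018

n = 878.2/151.1 ≈ 5.812 half-lives.
Fraction remaining = (1/2)^5.812 ≈ 0.017799.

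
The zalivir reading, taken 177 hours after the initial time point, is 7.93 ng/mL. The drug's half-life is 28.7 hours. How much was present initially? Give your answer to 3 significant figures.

Number of half-lives elapsed: n = 177/28.7 ≈ 6.1672.
A₀ = A × 2^n = 7.93 × 2^6.1672 = 7.93 × 71.866 ≈ 569.9 ng/mL.

570 ng/mL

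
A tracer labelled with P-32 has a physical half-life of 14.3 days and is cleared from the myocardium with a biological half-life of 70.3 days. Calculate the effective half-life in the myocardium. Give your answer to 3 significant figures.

1/t_eff = 1/t_phys + 1/t_biol = 1/14.3 + 1/70.3 = 0.084155 per day.
t_eff = 14.3 × 70.3 / (14.3 + 70.3) ≈ 11.883 days.

11.9 days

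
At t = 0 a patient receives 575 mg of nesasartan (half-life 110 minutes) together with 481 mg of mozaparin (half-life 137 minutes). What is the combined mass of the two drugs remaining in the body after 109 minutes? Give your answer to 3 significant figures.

566 mg

nesasartan: 575 × (1/2)^(109/110) = 575 × (1/2)^0.99091 ≈ 289.32 mg.
mozaparin: 481 × (1/2)^(109/137) = 481 × (1/2)^0.79562 ≈ 277.1 mg.
Total = 289.32 + 277.1 ≈ 566.42 mg.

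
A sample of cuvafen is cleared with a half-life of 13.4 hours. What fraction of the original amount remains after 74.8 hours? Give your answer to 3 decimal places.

0.021

n = 74.8/13.4 ≈ 5.5821 half-lives.
Fraction remaining = (1/2)^5.5821 ≈ 0.020875.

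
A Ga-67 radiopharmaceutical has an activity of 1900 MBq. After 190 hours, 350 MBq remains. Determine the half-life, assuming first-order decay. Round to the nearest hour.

A/A₀ = 350/1900 ≈ 0.18421.
n = log₂(5.4286) ≈ 2.4406 half-lives elapsed in 190 hours.
t½ = 190/2.4406 ≈ 77.851 hours.

78 hours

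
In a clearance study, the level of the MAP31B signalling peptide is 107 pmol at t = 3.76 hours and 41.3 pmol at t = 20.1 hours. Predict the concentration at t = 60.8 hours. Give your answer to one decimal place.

Over Δt = 20.1 − 3.76 = 16.34 hours, the level fell by a factor of 107/41.3 ≈ 2.5908.
n = log₂(2.5908) ≈ 1.3734 half-lives, so t½ = 16.34/1.3734 ≈ 11.898 hours.
From t = 20.1 to t = 60.8: 41.3 × (1/2)^((60.8−20.1)/11.898) ≈ 3.8562 pmol.

3.9 pmol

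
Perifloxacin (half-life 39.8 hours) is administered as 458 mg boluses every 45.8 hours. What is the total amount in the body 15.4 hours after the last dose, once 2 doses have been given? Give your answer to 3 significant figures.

508 mg

The 2 doses were given 61.2, 15.4 hours ago.
Total = 458·(1/2)^(61.2/39.8) + 458·(1/2)^(15.4/39.8)
      = 157.75 + 350.26 ≈ 508.01 mg.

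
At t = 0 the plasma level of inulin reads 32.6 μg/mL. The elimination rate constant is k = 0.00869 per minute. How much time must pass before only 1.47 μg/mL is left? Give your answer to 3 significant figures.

357 minutes

t½ = ln 2 / k = 0.69315 / 0.00869 ≈ 79.764 minutes.
Fraction remaining = 1.47/32.6 ≈ 0.045092.
n = log₂(32.6/1.47) = ln(22.177)/ln 2 ≈ 4.471 half-lives.
t = n × t½ = 4.471 × 79.764 ≈ 356.62 minutes.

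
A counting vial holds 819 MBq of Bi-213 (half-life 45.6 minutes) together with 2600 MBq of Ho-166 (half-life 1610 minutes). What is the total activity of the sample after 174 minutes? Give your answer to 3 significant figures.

Bi-213: 819 × (1/2)^(174/45.6) = 819 × (1/2)^3.8158 ≈ 58.159 MBq.
Ho-166: 2600 × (1/2)^(174/1610) = 2600 × (1/2)^0.10807 ≈ 2412.3 MBq.
Total = 58.159 + 2412.3 ≈ 2470.5 MBq.

2470 MBq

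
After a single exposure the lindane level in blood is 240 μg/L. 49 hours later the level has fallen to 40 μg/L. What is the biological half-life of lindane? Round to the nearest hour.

A/A₀ = 40/240 ≈ 0.16667.
n = log₂(6) ≈ 2.585 half-lives elapsed in 49 hours.
t½ = 49/2.585 ≈ 18.956 hours.

19 hours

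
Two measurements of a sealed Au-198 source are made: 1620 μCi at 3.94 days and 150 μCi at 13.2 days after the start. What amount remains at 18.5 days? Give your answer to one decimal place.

Over Δt = 13.2 − 3.94 = 9.26 days, the level fell by a factor of 1620/150 ≈ 10.8.
n = log₂(10.8) ≈ 3.433 half-lives, so t½ = 9.26/3.433 ≈ 2.6974 days.
From t = 13.2 to t = 18.5: 150 × (1/2)^((18.5−13.2)/2.6974) ≈ 38.424 μCi.

38.4 μCi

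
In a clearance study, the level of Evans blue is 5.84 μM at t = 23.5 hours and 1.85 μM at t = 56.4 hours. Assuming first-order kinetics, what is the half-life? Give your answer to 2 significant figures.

20 hours

Over Δt = 56.4 − 23.5 = 32.9 hours, the level fell by a factor of 5.84/1.85 ≈ 3.1568.
n = log₂(3.1568) ≈ 1.6584 half-lives, so t½ = 32.9/1.6584 ≈ 19.838 hours.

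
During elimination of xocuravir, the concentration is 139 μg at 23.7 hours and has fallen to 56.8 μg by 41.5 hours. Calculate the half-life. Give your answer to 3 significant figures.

13.8 hours

Over Δt = 41.5 − 23.7 = 17.8 hours, the level fell by a factor of 139/56.8 ≈ 2.4472.
n = log₂(2.4472) ≈ 1.2911 half-lives, so t½ = 17.8/1.2911 ≈ 13.786 hours.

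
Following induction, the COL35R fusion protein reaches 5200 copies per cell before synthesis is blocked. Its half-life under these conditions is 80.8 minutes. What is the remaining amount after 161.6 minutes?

Elapsed time is 2 half-lives (161.6/80.8).
Each half-life halves the amount: 5200 × (1/2)^2 = 5200/4 = 1300 copies per cell.

1300 copies per cell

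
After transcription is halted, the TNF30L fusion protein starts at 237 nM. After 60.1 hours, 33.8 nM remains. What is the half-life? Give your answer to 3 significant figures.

21.4 hours

A/A₀ = 33.8/237 ≈ 0.14262.
n = log₂(7.0118) ≈ 2.8098 half-lives elapsed in 60.1 hours.
t½ = 60.1/2.8098 ≈ 21.389 hours.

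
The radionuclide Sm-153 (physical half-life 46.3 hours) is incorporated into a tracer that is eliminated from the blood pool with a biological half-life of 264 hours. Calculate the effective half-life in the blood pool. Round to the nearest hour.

1/t_eff = 1/t_phys + 1/t_biol = 1/46.3 + 1/264 = 0.025386 per hour.
t_eff = 46.3 × 264 / (46.3 + 264) ≈ 39.392 hours.

39 hours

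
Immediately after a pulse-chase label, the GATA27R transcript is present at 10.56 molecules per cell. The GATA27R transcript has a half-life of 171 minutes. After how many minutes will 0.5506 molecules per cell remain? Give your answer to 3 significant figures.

729 minutes

Fraction remaining = 0.5506/10.56 ≈ 0.05214.
n = log₂(10.56/0.5506) = ln(19.179)/ln 2 ≈ 4.2615 half-lives.
t = n × t½ = 4.2615 × 171 ≈ 728.71 minutes.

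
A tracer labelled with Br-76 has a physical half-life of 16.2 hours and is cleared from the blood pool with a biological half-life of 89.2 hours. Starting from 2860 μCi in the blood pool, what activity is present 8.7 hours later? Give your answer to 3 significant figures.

1/t_eff = 1/t_phys + 1/t_biol = 1/16.2 + 1/89.2 = 0.072939 per hour.
t_eff = 16.2 × 89.2 / (16.2 + 89.2) ≈ 13.71 hours.
Remaining = 2860 × (1/2)^(8.7/13.71) = 2860 × (1/2)^0.63457 ≈ 1842.2 μCi.

1840 μCi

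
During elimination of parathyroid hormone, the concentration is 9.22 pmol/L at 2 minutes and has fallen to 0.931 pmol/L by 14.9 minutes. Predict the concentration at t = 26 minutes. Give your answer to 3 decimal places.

0.129 pmol/L

Over Δt = 14.9 − 2 = 12.9 minutes, the level fell by a factor of 9.22/0.931 ≈ 9.9033.
n = log₂(9.9033) ≈ 3.3079 half-lives, so t½ = 12.9/3.3079 ≈ 3.8997 minutes.
From t = 14.9 to t = 26: 0.931 × (1/2)^((26−14.9)/3.8997) ≈ 0.12945 pmol/L.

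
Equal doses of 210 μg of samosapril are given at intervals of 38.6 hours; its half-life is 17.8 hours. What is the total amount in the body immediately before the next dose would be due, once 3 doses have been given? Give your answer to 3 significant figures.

The 3 doses were given 115.8, 77.2, 38.6 hours ago.
Total = 210·(1/2)^(115.8/17.8) + 210·(1/2)^(77.2/17.8) + 210·(1/2)^(38.6/17.8)
      = 2.3112 + 10.39 + 46.712 ≈ 59.413 μg.

59.4 μg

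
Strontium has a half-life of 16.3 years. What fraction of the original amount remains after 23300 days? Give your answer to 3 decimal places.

23300 days = 63.8356 years.
n = 63.8356/16.3 ≈ 3.9163 half-lives.
Fraction remaining = (1/2)^3.9163 ≈ 0.066233.

0.066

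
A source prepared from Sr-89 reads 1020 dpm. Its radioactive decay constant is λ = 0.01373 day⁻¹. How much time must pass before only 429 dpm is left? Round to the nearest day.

t½ = ln 2 / λ = 0.69315 / 0.01373 ≈ 50.484 days.
Fraction remaining = 429/1020 ≈ 0.42059.
n = log₂(1020/429) = ln(2.3776)/ln 2 ≈ 1.2495 half-lives.
t = n × t½ = 1.2495 × 50.484 ≈ 63.081 days.

63 days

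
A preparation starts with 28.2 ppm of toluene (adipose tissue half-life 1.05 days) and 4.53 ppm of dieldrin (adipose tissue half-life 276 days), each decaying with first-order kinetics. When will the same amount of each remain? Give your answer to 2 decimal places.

2.78 days

Set 28.2·(1/2)^(t/1.05) = 4.53·(1/2)^(t/276).
Taking log₂: log₂(28.2/4.53) = t·(1/1.05 − 1/276).
log₂(6.2252) = 2.6381; 1/1.05 − 1/276 = 0.94876.
t = 2.6381 / 0.94876 ≈ 2.7806 days.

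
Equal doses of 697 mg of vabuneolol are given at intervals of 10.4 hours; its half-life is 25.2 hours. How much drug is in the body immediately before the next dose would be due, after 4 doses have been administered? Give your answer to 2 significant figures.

The 4 doses were given 41.6, 31.2, 20.8, 10.4 hours ago.
Total = 697·(1/2)^(41.6/25.2) + 697·(1/2)^(31.2/25.2) + 697·(1/2)^(20.8/25.2) + 697·(1/2)^(10.4/25.2)
      = 221.97 + 295.48 + 393.34 + 523.6 ≈ 1434.4 mg.

1400 mg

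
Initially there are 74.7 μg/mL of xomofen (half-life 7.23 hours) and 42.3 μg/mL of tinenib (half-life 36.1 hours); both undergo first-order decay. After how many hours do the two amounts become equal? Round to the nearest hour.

Set 74.7·(1/2)^(t/7.23) = 42.3·(1/2)^(t/36.1).
Taking log₂: log₂(74.7/42.3) = t·(1/7.23 − 1/36.1).
log₂(1.766) = 0.82045; 1/7.23 − 1/36.1 = 0.11061.
t = 0.82045 / 0.11061 ≈ 7.4174 hours.

7 hours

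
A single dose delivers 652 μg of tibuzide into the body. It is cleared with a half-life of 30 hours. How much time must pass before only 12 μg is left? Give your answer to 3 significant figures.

173 hours

Fraction remaining = 12/652 ≈ 0.018405.
n = log₂(652/12) = ln(54.333)/ln 2 ≈ 5.7638 half-lives.
t = n × t½ = 5.7638 × 30 ≈ 172.91 hours.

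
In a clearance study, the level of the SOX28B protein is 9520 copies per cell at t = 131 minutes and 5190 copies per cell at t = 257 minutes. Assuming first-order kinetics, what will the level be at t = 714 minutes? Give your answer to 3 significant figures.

575 copies per cell

Over Δt = 257 − 131 = 126 minutes, the level fell by a factor of 9520/5190 ≈ 1.8343.
n = log₂(1.8343) ≈ 0.87523 half-lives, so t½ = 126/0.87523 ≈ 143.96 minutes.
From t = 257 to t = 714: 5190 × (1/2)^((714−257)/143.96) ≈ 574.87 copies per cell.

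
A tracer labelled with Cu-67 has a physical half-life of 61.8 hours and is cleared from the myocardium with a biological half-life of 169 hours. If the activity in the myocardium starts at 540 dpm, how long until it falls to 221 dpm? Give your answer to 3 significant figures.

58.3 hours

1/t_eff = 1/t_phys + 1/t_biol = 1/61.8 + 1/169 = 0.022098 per hour.
t_eff = 61.8 × 169 / (61.8 + 169) ≈ 45.252 hours.
n = log₂(540/221) ≈ 1.2889; t = 1.2889 × 45.252 ≈ 58.326 hours.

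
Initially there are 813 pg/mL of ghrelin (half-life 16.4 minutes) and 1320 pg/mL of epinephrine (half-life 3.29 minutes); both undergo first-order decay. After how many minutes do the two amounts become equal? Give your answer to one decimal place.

Set 813·(1/2)^(t/16.4) = 1320·(1/2)^(t/3.29).
Taking log₂: log₂(813/1320) = t·(1/16.4 − 1/3.29).
log₂(0.61591) = -0.69921; 1/16.4 − 1/3.29 = -0.24298.
t = -0.69921 / -0.24298 ≈ 2.8777 minutes.

2.9 minutes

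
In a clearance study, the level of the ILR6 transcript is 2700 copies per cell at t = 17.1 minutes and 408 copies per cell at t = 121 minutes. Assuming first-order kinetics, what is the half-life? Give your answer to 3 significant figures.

38.1 minutes

Over Δt = 121 − 17.1 = 103.9 minutes, the level fell by a factor of 2700/408 ≈ 6.6176.
n = log₂(6.6176) ≈ 2.7263 half-lives, so t½ = 103.9/2.7263 ≈ 38.11 minutes.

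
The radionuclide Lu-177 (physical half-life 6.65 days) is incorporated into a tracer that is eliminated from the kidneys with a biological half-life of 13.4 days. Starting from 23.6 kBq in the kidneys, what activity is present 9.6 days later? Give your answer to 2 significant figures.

5.3 kBq

1/t_eff = 1/t_phys + 1/t_biol = 1/6.65 + 1/13.4 = 0.225 per day.
t_eff = 6.65 × 13.4 / (6.65 + 13.4) ≈ 4.4444 days.
Remaining = 23.6 × (1/2)^(9.6/4.4444) = 23.6 × (1/2)^2.16 ≈ 5.2805 kBq.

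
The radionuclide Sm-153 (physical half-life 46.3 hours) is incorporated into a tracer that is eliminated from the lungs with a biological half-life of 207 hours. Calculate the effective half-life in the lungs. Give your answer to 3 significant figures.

1/t_eff = 1/t_phys + 1/t_biol = 1/46.3 + 1/207 = 0.026429 per hour.
t_eff = 46.3 × 207 / (46.3 + 207) ≈ 37.837 hours.

37.8 hours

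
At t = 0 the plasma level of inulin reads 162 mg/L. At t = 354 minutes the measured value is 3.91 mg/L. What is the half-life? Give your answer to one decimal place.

A/A₀ = 3.91/162 ≈ 0.024136.
n = log₂(41.432) ≈ 5.3727 half-lives elapsed in 354 minutes.
t½ = 354/5.3727 ≈ 65.889 minutes.

65.9 minutes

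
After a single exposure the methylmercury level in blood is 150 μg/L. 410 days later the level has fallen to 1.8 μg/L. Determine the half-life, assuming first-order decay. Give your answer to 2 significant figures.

A/A₀ = 1.8/150 ≈ 0.012.
n = log₂(83.333) ≈ 6.3808 half-lives elapsed in 410 days.
t½ = 410/6.3808 ≈ 64.255 days.

64 days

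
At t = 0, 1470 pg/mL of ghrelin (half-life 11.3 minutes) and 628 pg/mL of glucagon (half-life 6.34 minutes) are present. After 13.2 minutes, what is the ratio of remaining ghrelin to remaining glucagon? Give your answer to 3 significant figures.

ghrelin: 1470 × (1/2)^(13.2/11.3) = 1470 × (1/2)^1.1681 ≈ 654.14 pg/mL.
glucagon: 628 × (1/2)^(13.2/6.34) = 628 × (1/2)^2.082 ≈ 148.32 pg/mL.
Ratio ≈ 654.14 / 148.32 ≈ 4.4102.

4.41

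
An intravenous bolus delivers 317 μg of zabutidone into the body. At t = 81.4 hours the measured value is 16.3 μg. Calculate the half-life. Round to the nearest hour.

A/A₀ = 16.3/317 ≈ 0.05142.
n = log₂(19.448) ≈ 4.2815 half-lives elapsed in 81.4 hours.
t½ = 81.4/4.2815 ≈ 19.012 hours.

19 hours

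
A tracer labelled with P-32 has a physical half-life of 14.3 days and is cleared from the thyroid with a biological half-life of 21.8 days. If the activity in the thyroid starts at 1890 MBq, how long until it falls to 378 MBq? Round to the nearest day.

1/t_eff = 1/t_phys + 1/t_biol = 1/14.3 + 1/21.8 = 0.1158 per day.
t_eff = 14.3 × 21.8 / (14.3 + 21.8) ≈ 8.6355 days.
n = log₂(1890/378) ≈ 2.3219; t = 2.3219 × 8.6355 ≈ 20.051 days.

20 days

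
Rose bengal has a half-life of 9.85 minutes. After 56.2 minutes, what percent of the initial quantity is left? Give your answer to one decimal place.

1.9%

n = 56.2/9.85 ≈ 5.7056 half-lives.
Fraction remaining = (1/2)^5.7056 ≈ 0.019162, i.e. 1.9162%.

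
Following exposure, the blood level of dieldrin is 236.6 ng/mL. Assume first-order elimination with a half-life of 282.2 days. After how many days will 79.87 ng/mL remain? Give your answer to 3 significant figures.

442 days

Fraction remaining = 79.87/236.6 ≈ 0.33757.
n = log₂(236.6/79.87) = ln(2.9623)/ln 2 ≈ 1.5667 half-lives.
t = n × t½ = 1.5667 × 282.2 ≈ 442.13 days.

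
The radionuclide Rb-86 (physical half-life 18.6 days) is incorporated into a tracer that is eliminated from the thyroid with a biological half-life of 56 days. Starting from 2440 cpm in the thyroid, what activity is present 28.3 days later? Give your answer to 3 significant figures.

599 cpm

1/t_eff = 1/t_phys + 1/t_biol = 1/18.6 + 1/56 = 0.071621 per day.
t_eff = 18.6 × 56 / (18.6 + 56) ≈ 13.962 days.
Remaining = 2440 × (1/2)^(28.3/13.962) = 2440 × (1/2)^2.0269 ≈ 598.75 cpm.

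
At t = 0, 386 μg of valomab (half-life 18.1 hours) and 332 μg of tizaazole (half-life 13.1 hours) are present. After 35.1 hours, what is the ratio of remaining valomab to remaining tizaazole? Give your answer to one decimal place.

valomab: 386 × (1/2)^(35.1/18.1) = 386 × (1/2)^1.9392 ≈ 100.65 μg.
tizaazole: 332 × (1/2)^(35.1/13.1) = 332 × (1/2)^2.6794 ≈ 51.828 μg.
Ratio ≈ 100.65 / 51.828 ≈ 1.9421.

1.9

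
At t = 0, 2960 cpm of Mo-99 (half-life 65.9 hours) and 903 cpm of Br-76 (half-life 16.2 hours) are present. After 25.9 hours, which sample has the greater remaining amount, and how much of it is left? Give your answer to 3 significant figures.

Mo-99: 2960 × (1/2)^0.39302 ≈ 2254.1 cpm.
Br-76: 903 × (1/2)^1.5988 ≈ 298.13 cpm.
Mo-99 has more remaining, at ≈ 2254.1 cpm.

Mo-99, 2250 cpm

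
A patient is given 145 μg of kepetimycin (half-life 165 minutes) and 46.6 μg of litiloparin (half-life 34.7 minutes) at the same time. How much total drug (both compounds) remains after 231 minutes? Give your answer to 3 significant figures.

kepetimycin: 145 × (1/2)^(231/165) = 145 × (1/2)^1.4 ≈ 54.945 μg.
litiloparin: 46.6 × (1/2)^(231/34.7) = 46.6 × (1/2)^6.6571 ≈ 0.46175 μg.
Total = 54.945 + 0.46175 ≈ 55.406 μg.

55.4 μg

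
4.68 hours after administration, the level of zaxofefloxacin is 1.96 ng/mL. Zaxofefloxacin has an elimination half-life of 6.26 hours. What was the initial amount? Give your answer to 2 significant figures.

3.3 ng/mL

Number of half-lives elapsed: n = 4.68/6.26 ≈ 0.7476.
A₀ = A × 2^n = 1.96 × 2^0.7476 = 1.96 × 1.679 ≈ 3.2908 ng/mL.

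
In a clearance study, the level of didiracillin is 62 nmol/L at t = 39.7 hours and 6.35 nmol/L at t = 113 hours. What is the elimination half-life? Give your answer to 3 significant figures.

Over Δt = 113 − 39.7 = 73.3 hours, the level fell by a factor of 62/6.35 ≈ 9.7638.
n = log₂(9.7638) ≈ 3.2874 half-lives, so t½ = 73.3/3.2874 ≈ 22.297 hours.

22.3 hours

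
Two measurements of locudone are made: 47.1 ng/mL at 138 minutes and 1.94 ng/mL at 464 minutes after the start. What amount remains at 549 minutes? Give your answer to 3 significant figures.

Over Δt = 464 − 138 = 326 minutes, the level fell by a factor of 47.1/1.94 ≈ 24.278.
n = log₂(24.278) ≈ 4.6016 half-lives, so t½ = 326/4.6016 ≈ 70.845 minutes.
From t = 464 to t = 549: 1.94 × (1/2)^((549−464)/70.845) ≈ 0.84455 ng/mL.

0.845 ng/mL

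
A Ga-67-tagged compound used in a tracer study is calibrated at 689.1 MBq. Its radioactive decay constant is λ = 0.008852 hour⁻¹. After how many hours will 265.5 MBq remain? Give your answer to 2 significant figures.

110 hours

t½ = ln 2 / λ = 0.69315 / 0.008852 ≈ 78.304 hours.
Fraction remaining = 265.5/689.1 ≈ 0.38529.
n = log₂(689.1/265.5) = ln(2.5955)/ln 2 ≈ 1.376 half-lives.
t = n × t½ = 1.376 × 78.304 ≈ 107.75 hours.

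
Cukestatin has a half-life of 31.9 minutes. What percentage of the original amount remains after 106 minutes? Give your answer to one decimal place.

n = 106/31.9 ≈ 3.3229 half-lives.
Fraction remaining = (1/2)^3.3229 ≈ 0.099934, i.e. 9.9934%.

10.0%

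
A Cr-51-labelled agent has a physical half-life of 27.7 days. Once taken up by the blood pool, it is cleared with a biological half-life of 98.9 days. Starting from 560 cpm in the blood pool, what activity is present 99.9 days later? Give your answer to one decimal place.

1/t_eff = 1/t_phys + 1/t_biol = 1/27.7 + 1/98.9 = 0.046212 per day.
t_eff = 27.7 × 98.9 / (27.7 + 98.9) ≈ 21.639 days.
Remaining = 560 × (1/2)^(99.9/21.639) = 560 × (1/2)^4.6166 ≈ 22.827 cpm.

22.8 cpm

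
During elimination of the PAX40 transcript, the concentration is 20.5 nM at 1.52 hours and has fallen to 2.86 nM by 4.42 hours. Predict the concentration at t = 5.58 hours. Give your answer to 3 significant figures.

Over Δt = 4.42 − 1.52 = 2.9 hours, the level fell by a factor of 20.5/2.86 ≈ 7.1678.
n = log₂(7.1678) ≈ 2.8415 half-lives, so t½ = 2.9/2.8415 ≈ 1.0206 hours.
From t = 4.42 to t = 5.58: 2.86 × (1/2)^((5.58−4.42)/1.0206) ≈ 1.3008 nM.

1.30 nM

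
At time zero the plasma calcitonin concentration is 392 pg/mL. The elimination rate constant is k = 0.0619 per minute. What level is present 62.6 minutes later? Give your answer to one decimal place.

8.1 pg/mL

t½ = ln 2 / k = 0.69315 / 0.0619 ≈ 11.198 minutes.
Number of half-lives: n = 62.6/11.198 ≈ 5.5904.
Remaining = 392 × (1/2)^5.5904 = 392 × 0.020756 ≈ 8.1362 pg/mL.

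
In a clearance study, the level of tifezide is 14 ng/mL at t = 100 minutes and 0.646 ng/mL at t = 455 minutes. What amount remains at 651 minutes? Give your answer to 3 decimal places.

0.118 ng/mL

Over Δt = 455 − 100 = 355 minutes, the level fell by a factor of 14/0.646 ≈ 21.672.
n = log₂(21.672) ≈ 4.4377 half-lives, so t½ = 355/4.4377 ≈ 79.996 minutes.
From t = 455 to t = 651: 0.646 × (1/2)^((651−455)/79.996) ≈ 0.11821 ng/mL.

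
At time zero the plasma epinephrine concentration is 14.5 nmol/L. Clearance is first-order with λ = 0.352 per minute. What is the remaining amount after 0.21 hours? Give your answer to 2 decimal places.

0.17 nmol/L

t½ = ln 2 / λ = 0.69315 / 0.352 ≈ 1.9692 minutes.
Convert the elapsed time: 0.21 hours = 12.6 minutes.
Number of half-lives: n = 12.6/1.9692 ≈ 6.3986.
Remaining = 14.5 × (1/2)^6.3986 = 14.5 × 0.011853 ≈ 0.17186 nmol/L.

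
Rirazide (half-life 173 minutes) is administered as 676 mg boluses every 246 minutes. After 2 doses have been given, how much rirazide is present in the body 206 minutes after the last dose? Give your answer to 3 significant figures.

407 mg

The 2 doses were given 452, 206 minutes ago.
Total = 676·(1/2)^(452/173) + 676·(1/2)^(206/173)
      = 110.52 + 296.14 ≈ 406.66 mg.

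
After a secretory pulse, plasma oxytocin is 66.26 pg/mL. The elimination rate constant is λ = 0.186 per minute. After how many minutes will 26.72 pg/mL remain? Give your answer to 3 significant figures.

4.88 minutes

t½ = ln 2 / λ = 0.69315 / 0.186 ≈ 3.7266 minutes.
Fraction remaining = 26.72/66.26 ≈ 0.40326.
n = log₂(66.26/26.72) = ln(2.4798)/ln 2 ≈ 1.3102 half-lives.
t = n × t½ = 1.3102 × 3.7266 ≈ 4.8827 minutes.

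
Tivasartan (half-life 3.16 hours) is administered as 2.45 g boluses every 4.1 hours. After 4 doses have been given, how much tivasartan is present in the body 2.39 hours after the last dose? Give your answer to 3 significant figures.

2.38 g

The 4 doses were given 14.69, 10.59, 6.49, 2.39 hours ago.
Total = 2.45·(1/2)^(14.69/3.16) + 2.45·(1/2)^(10.59/3.16) + 2.45·(1/2)^(6.49/3.16) + 2.45·(1/2)^(2.39/3.16)
      = 0.097669 + 0.24007 + 0.59008 + 1.4504 ≈ 2.3782 g.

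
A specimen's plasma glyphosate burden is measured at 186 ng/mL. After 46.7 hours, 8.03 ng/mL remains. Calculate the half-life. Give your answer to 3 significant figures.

10.3 hours

A/A₀ = 8.03/186 ≈ 0.043172.
n = log₂(23.163) ≈ 4.5338 half-lives elapsed in 46.7 hours.
t½ = 46.7/4.5338 ≈ 10.301 hours.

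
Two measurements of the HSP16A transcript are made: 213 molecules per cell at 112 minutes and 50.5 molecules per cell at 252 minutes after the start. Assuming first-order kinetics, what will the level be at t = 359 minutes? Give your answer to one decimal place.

Over Δt = 252 − 112 = 140 minutes, the level fell by a factor of 213/50.5 ≈ 4.2178.
n = log₂(4.2178) ≈ 2.0765 half-lives, so t½ = 140/2.0765 ≈ 67.421 minutes.
From t = 252 to t = 359: 50.5 × (1/2)^((359−252)/67.421) ≈ 16.809 molecules per cell.

16.8 molecules per cell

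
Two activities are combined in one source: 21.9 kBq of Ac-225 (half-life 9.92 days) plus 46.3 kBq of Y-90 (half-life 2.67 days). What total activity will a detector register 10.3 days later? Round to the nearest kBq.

Ac-225: 21.9 × (1/2)^(10.3/9.92) = 21.9 × (1/2)^1.0383 ≈ 10.663 kBq.
Y-90: 46.3 × (1/2)^(10.3/2.67) = 46.3 × (1/2)^3.8577 ≈ 3.1938 kBq.
Total = 10.663 + 3.1938 ≈ 13.857 kBq.

14 kBq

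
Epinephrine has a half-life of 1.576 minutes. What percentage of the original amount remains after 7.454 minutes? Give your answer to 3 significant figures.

3.77%

n = 7.454/1.576 ≈ 4.7297 half-lives.
Fraction remaining = (1/2)^4.7297 ≈ 0.037689, i.e. 3.7689%.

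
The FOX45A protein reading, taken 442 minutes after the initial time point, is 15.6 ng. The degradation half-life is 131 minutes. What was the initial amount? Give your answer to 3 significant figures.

162 ng

Number of half-lives elapsed: n = 442/131 ≈ 3.374.
A₀ = A × 2^n = 15.6 × 2^3.374 = 15.6 × 10.368 ≈ 161.74 ng.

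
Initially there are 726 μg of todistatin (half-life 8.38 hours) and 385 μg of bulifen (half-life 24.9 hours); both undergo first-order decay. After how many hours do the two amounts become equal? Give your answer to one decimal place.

Set 726·(1/2)^(t/8.38) = 385·(1/2)^(t/24.9).
Taking log₂: log₂(726/385) = t·(1/8.38 − 1/24.9).
log₂(1.8857) = 0.91511; 1/8.38 − 1/24.9 = 0.079171.
t = 0.91511 / 0.079171 ≈ 11.559 hours.

11.6 hours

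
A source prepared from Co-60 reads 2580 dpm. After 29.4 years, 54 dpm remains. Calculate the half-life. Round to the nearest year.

5 years

A/A₀ = 54/2580 ≈ 0.02093.
n = log₂(47.778) ≈ 5.5783 half-lives elapsed in 29.4 years.
t½ = 29.4/5.5783 ≈ 5.2705 years.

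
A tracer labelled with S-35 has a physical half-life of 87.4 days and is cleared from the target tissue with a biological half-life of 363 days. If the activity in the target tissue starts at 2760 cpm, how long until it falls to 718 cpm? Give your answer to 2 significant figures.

1/t_eff = 1/t_phys + 1/t_biol = 1/87.4 + 1/363 = 0.014196 per day.
t_eff = 87.4 × 363 / (87.4 + 363) ≈ 70.44 days.
n = log₂(2760/718) ≈ 1.9426; t = 1.9426 × 70.44 ≈ 136.84 days.

140 days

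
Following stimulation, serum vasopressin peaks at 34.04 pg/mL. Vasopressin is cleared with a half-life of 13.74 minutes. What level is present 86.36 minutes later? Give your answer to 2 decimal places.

Number of half-lives: n = 86.36/13.74 ≈ 6.2853.
Remaining = 34.04 × (1/2)^6.2853 = 34.04 × 0.012821 ≈ 0.43644 pg/mL.

0.44 pg/mL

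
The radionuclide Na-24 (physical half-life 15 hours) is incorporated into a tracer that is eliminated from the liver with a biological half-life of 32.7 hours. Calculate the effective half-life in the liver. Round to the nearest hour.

1/t_eff = 1/t_phys + 1/t_biol = 1/15 + 1/32.7 = 0.097248 per hour.
t_eff = 15 × 32.7 / (15 + 32.7) ≈ 10.283 hours.

10 hours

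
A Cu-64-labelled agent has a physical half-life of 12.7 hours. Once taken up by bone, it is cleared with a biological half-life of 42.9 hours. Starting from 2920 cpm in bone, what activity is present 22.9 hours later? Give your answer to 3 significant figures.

1/t_eff = 1/t_phys + 1/t_biol = 1/12.7 + 1/42.9 = 0.10205 per hour.
t_eff = 12.7 × 42.9 / (12.7 + 42.9) ≈ 9.7991 hours.
Remaining = 2920 × (1/2)^(22.9/9.7991) = 2920 × (1/2)^2.3369 ≈ 577.95 cpm.

578 cpm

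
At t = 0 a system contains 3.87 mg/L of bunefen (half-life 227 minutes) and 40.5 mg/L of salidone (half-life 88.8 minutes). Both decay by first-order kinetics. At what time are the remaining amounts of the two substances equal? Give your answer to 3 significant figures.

494 minutes

Set 3.87·(1/2)^(t/227) = 40.5·(1/2)^(t/88.8).
Taking log₂: log₂(3.87/40.5) = t·(1/227 − 1/88.8).
log₂(0.095556) = -3.3875; 1/227 − 1/88.8 = -0.006856.
t = -3.3875 / -0.006856 ≈ 494.1 minutes.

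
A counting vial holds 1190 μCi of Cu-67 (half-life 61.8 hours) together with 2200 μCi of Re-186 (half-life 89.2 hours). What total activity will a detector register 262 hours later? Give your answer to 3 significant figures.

Cu-67: 1190 × (1/2)^(262/61.8) = 1190 × (1/2)^4.2395 ≈ 62.999 μCi.
Re-186: 2200 × (1/2)^(262/89.2) = 2200 × (1/2)^2.9372 ≈ 287.23 μCi.
Total = 62.999 + 287.23 ≈ 350.23 μCi.

350 μCi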